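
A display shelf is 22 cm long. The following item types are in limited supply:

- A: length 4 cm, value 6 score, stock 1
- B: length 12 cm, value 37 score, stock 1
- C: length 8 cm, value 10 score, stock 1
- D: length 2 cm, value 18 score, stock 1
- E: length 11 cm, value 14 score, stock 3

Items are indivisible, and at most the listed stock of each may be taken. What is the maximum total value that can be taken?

Best selections within length 22 and stock limits:
- 1×B + 1×C + 1×D: length 22, value 65
- 1×A + 1×B + 1×D: length 18, value 61
Best: 65 score.

65 score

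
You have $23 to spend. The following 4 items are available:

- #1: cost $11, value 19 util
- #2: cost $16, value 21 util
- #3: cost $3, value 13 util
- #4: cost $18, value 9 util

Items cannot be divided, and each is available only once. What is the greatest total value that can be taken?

34 util

Check high-value combinations within $23:
- #2+#3: cost 16+3=19, value 21+13=34
- #1+#3: cost 11+3=14, value 19+13=32
- #3+#4: cost 3+18=21, value 13+9=22
Best: 34 util.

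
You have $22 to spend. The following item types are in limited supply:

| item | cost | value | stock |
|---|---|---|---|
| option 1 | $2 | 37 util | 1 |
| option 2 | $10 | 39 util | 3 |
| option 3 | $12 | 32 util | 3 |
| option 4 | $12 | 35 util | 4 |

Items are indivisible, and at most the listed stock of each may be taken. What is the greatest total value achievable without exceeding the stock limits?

115 util

Top feasible selections:
- 1×option 1 + 2×option 2: cost 22, value 115
- 2×option 2: cost 20, value 78
Best: 115 util.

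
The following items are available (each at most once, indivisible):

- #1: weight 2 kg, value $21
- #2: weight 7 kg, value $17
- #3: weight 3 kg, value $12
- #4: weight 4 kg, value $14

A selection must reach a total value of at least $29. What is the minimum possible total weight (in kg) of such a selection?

Subsets with value ≥ 29, sorted by total weight:
- #1+#3: weight 5, value 33
- #1+#4: weight 6, value 35
Minimum weight: 5 kg.

5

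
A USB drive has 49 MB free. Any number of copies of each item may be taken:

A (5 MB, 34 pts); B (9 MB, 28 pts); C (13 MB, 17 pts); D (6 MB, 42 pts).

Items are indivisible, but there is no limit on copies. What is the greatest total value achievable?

338 pts

Best value-per-unit is D at 42/6; filling with it alone gives 8×42 = 336.
Optimal mix: 5×A + 4×D → size 49, value 338.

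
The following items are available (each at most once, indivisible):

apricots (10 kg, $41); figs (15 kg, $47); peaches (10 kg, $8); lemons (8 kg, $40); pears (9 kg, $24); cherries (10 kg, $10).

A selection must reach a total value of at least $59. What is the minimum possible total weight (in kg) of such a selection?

Subsets with value ≥ 59, sorted by total weight:
- lemons+pears: weight 17, value 64
- apricots+lemons: weight 18, value 81
Minimum weight: 17 kg.

17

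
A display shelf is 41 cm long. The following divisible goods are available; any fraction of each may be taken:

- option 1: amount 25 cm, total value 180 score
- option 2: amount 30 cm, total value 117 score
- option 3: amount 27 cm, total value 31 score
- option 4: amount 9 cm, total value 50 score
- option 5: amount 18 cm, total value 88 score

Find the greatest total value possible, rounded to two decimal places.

Take in order of value per unit:
- option 1 (180/25 per unit): all 25 → value 180, running total 180.00
- option 4 (50/9 per unit): all 9 → value 50, running total 230.00
- option 5 (88/18 per unit): 7 of 18 → value 7×88/18 = 34.2222, running total 264.22
Total 264.22.

264.22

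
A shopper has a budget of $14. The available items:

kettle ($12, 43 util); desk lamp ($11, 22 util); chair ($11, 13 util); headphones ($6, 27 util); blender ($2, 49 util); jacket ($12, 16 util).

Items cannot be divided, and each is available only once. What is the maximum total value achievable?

92 util

Check high-value combinations within $14:
- kettle+blender: cost 12+2=14, value 43+49=92
- headphones+blender: cost 6+2=8, value 27+49=76
- desk lamp+blender: cost 11+2=13, value 22+49=71
- blender+jacket: cost 2+12=14, value 49+16=65
Best: 92 util.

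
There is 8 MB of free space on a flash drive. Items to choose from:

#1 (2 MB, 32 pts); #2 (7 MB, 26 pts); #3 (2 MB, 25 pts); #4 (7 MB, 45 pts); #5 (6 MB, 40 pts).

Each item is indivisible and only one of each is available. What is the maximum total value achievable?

72 pts

Check high-value combinations within 8 MB:
- #1+#5: size 2+6=8, value 32+40=72
- #3+#5: size 2+6=8, value 25+40=65
- #1+#3: size 2+2=4, value 32+25=57
- #4: size 7, value 45
Best: 72 pts.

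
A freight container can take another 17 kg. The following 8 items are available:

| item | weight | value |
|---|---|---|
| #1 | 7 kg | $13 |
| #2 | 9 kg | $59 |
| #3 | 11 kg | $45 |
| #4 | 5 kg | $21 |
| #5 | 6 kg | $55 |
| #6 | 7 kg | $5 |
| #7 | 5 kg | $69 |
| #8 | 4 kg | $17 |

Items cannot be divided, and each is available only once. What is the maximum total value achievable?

$145

Check high-value combinations within 17 kg:
- #4+#5+#7: weight 5+6+5=16, value 21+55+69=145
- #5+#7+#8: weight 6+5+4=15, value 55+69+17=141
- #2+#7: weight 9+5=14, value 59+69=128
Best: $145.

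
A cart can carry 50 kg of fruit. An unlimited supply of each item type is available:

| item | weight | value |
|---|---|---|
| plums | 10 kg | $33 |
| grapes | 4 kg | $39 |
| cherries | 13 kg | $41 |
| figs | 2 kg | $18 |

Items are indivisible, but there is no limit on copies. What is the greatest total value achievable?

Best value-per-unit is grapes at 39/4; filling with it alone gives 12×39 = 468.
Optimal mix: 12×grapes + 1×figs → weight 50, value 486.

$486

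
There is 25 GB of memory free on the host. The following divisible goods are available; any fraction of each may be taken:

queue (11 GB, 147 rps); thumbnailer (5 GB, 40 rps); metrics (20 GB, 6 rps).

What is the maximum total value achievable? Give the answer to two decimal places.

189.70

Take in order of value per unit:
- queue (147/11 per unit): all 11 → value 147, running total 147.00
- thumbnailer (40/5 per unit): all 5 → value 40, running total 187.00
- metrics (6/20 per unit): 9 of 20 → value 9×6/20 = 2.7000, running total 189.70
Total 189.70.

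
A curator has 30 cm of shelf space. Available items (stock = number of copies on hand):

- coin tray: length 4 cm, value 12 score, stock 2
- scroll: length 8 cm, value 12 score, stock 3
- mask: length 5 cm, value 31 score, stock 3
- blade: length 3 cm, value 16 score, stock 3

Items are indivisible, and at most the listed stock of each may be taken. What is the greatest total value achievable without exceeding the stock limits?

Top feasible selections:
- 1×coin tray + 3×mask + 3×blade: length 28, value 153
- 2×coin tray + 3×mask + 2×blade: length 29, value 149
- 3×mask + 3×blade: length 24, value 141
- 1×coin tray + 3×mask + 2×blade: length 25, value 137
Best: 153 score.

153 score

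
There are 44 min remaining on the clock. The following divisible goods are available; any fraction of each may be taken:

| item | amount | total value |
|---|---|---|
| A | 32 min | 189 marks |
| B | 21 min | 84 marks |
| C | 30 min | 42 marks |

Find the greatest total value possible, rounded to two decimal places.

237.00

Take in order of value per unit:
- A (189/32 per unit): all 32 → value 189, running total 189.00
- B (84/21 per unit): 12 of 21 → value 12×84/21 = 48.0000, running total 237.00
Total 237.00.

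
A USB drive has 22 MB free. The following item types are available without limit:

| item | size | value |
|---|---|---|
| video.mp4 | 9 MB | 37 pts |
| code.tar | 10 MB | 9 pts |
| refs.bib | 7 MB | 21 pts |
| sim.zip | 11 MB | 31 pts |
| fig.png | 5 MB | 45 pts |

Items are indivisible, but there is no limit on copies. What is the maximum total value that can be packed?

180 pts

Best value-per-unit is fig.png at 45/5, and filling with it alone uses size 4×5=20. No mix of the others beats 4×45 = 180.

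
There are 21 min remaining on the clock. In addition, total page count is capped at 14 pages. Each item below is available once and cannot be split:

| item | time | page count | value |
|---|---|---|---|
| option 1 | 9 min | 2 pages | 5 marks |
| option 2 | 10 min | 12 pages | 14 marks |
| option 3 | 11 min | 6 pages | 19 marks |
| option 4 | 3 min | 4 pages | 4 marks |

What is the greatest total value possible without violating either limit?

24 marks

Feasible sets respecting both limits:
- option 1+option 3: time 20, page count 8, value 24
- option 3+option 4: time 14, page count 10, value 23
- option 1+option 2: time 19, page count 14, value 19
- option 3: time 11, page count 6, value 19
Best: 24 marks.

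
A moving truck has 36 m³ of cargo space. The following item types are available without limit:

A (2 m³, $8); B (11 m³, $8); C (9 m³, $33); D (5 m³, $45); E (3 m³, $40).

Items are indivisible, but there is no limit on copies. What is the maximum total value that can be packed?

$480

Best value-per-unit is E at 40/3, and filling with it alone uses volume 12×3=36. No mix of the others beats 12×40 = 480.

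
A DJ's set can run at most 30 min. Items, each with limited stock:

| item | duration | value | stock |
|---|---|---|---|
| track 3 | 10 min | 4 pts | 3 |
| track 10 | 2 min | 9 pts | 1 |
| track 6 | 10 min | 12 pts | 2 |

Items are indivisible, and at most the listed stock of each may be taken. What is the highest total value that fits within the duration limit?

33 pts

Top feasible selections:
- 1×track 10 + 2×track 6: duration 22, value 33
- 1×track 3 + 2×track 6: duration 30, value 28
Best: 33 pts.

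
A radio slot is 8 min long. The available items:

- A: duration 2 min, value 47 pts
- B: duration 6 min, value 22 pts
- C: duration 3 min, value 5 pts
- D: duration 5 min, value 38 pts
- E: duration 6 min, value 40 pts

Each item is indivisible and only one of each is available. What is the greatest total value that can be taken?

Check high-value combinations within 8 min:
- A+E: duration 2+6=8, value 47+40=87
- A+D: duration 2+5=7, value 47+38=85
- A+B: duration 2+6=8, value 47+22=69
- A+C: duration 2+3=5, value 47+5=52
- A: duration 2, value 47
Best: 87 pts.

87 pts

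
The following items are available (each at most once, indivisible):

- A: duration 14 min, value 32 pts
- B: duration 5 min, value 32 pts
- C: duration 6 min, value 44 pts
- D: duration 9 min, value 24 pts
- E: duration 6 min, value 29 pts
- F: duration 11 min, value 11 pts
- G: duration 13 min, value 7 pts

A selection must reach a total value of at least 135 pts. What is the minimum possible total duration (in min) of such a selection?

Subsets with value ≥ 135, sorted by total duration:
- A+B+C+E: duration 31, value 137
- B+C+D+E+F: duration 37, value 140
- B+C+D+E+G: duration 39, value 136
- A+B+C+D+E: duration 40, value 161
Minimum duration: 31 min.

31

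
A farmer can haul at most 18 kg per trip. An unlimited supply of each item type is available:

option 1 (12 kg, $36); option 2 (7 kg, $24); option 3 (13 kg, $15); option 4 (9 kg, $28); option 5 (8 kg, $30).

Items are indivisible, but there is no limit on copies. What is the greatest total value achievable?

$60

Best value-per-unit is option 5 at 30/8, and filling with it alone uses weight 2×8=16. No mix of the others beats 2×30 = 60.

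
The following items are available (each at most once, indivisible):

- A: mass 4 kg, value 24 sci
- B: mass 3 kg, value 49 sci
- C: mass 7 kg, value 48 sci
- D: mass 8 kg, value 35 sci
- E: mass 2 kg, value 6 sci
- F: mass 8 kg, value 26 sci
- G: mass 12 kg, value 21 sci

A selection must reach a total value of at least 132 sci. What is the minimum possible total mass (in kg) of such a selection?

18

Subsets with value ≥ 132, sorted by total mass:
- B+C+D: mass 18, value 132
- B+C+D+E: mass 20, value 138
- A+B+C+D: mass 22, value 156
- A+B+C+F: mass 22, value 147
Minimum mass: 18 kg.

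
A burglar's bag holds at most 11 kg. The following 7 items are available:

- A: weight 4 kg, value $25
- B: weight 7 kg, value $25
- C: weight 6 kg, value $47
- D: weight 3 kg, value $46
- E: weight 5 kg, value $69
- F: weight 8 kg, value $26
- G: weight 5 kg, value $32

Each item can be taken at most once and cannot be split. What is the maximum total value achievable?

Check high-value combinations within 11 kg:
- C+E: weight 6+5=11, value 47+69=116
- D+E: weight 3+5=8, value 46+69=115
- E+G: weight 5+5=10, value 69+32=101
Best: $116.

$116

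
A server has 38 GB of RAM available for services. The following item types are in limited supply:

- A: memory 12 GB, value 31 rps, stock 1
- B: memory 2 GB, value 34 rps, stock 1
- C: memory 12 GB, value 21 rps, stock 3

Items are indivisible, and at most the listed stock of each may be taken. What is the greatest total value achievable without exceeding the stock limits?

107 rps

Top feasible selections:
- 1×A + 1×B + 2×C: memory 38, value 107
- 1×B + 3×C: memory 38, value 97
- 1×A + 1×B + 1×C: memory 26, value 86
- 1×B + 2×C: memory 26, value 76
Best: 107 rps.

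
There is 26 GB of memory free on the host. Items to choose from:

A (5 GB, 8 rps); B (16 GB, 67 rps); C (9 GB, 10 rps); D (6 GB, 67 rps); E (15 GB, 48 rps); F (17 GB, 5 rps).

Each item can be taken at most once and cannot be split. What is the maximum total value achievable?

Check high-value combinations within 26 GB:
- B+D: memory 16+6=22, value 67+67=134
- A+D+E: memory 5+6+15=26, value 8+67+48=123
- D+E: memory 6+15=21, value 67+48=115
Best: 134 rps.

134 rps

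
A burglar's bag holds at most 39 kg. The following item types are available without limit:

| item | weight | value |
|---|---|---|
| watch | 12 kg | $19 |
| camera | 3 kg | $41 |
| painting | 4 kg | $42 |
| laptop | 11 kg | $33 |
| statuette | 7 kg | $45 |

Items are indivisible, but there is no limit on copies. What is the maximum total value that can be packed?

Best value-per-unit is camera at 41/3, and filling with it alone uses weight 13×3=39. No mix of the others beats 13×41 = 533.

$533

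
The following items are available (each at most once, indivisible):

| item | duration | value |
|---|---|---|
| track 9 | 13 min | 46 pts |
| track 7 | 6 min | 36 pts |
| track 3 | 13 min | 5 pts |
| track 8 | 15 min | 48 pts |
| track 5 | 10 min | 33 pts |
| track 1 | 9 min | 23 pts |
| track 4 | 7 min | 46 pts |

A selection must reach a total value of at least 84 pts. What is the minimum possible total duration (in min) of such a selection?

20

Subsets with value ≥ 84, sorted by total duration:
- track 9+track 4: duration 20, value 92
- track 7+track 8: duration 21, value 84
Minimum duration: 20 min.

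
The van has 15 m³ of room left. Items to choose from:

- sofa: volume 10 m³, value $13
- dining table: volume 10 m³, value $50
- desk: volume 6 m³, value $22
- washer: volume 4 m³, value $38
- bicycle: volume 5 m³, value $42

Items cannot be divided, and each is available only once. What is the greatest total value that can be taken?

Check high-value combinations within 15 m³:
- desk+washer+bicycle: volume 6+4+5=15, value 22+38+42=102
- dining table+bicycle: volume 10+5=15, value 50+42=92
- dining table+washer: volume 10+4=14, value 50+38=88
Best: $102.

$102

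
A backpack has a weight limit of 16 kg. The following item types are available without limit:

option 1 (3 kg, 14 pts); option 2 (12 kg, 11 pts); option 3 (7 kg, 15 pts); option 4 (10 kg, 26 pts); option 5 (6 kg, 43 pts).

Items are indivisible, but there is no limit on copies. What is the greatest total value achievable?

Best value-per-unit is option 5 at 43/6; filling with it alone gives 2×43 = 86.
Optimal mix: 1×option 1 + 2×option 5 → weight 15, value 100.

100 pts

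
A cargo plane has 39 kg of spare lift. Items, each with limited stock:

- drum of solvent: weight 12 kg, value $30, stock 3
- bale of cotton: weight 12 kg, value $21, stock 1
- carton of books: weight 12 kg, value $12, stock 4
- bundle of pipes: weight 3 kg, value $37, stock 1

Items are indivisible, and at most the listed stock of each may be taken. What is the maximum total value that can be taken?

Top feasible selections:
- 3×drum of solvent + 1×bundle of pipes: weight 39, value 127
- 2×drum of solvent + 1×bale of cotton + 1×bundle of pipes: weight 39, value 118
- 2×drum of solvent + 1×carton of books + 1×bundle of pipes: weight 39, value 109
Best: $127.

$127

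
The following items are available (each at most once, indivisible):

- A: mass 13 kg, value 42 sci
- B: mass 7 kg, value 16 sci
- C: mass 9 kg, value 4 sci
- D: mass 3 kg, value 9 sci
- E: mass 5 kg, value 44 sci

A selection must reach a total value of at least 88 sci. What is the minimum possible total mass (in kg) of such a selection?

Subsets with value ≥ 88, sorted by total mass:
- A+D+E: mass 21, value 95
- A+B+E: mass 25, value 102
- A+C+E: mass 27, value 90
Minimum mass: 21 kg.

21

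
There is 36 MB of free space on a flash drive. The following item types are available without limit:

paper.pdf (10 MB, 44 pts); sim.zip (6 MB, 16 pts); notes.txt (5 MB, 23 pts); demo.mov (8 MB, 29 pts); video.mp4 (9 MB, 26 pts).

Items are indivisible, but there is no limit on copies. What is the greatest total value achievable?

161 pts

Best value-per-unit is notes.txt at 23/5, and filling with it alone uses size 7×5=35. No mix of the others beats 7×23 = 161.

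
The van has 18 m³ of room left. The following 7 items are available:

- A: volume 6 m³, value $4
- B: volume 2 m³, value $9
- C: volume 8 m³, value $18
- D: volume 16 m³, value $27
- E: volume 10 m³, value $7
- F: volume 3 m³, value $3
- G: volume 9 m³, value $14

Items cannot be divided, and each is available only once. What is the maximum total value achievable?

$36

This is a 0/1 knapsack; check combinations near the capacity.
- B+D: volume 2+16=18, value 9+27=36
- C+G: volume 8+9=17, value 18+14=32
- A+B+C: volume 6+2+8=16, value 4+9+18=31
- B+C+F: volume 2+8+3=13, value 9+18+3=30
- B+C: volume 2+8=10, value 9+18=27
Best: $36.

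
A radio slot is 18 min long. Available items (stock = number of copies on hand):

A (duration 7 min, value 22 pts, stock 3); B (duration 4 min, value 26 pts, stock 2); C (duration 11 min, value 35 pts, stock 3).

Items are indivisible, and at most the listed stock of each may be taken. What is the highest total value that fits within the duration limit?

74 pts

Top feasible selections:
- 1×A + 2×B: duration 15, value 74
- 2×A + 1×B: duration 18, value 70
- 1×B + 1×C: duration 15, value 61
- 1×A + 1×C: duration 18, value 57
Best: 74 pts.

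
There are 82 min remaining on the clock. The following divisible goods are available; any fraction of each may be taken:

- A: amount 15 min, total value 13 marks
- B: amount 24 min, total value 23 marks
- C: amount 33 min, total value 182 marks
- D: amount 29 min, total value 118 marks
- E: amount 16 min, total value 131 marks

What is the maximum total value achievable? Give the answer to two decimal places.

Take in order of value per unit:
- E (131/16 per unit): all 16 → value 131, running total 131.00
- C (182/33 per unit): all 33 → value 182, running total 313.00
- D (118/29 per unit): all 29 → value 118, running total 431.00
- B (23/24 per unit): 4 of 24 → value 4×23/24 = 3.8333, running total 434.83
Total 434.83.

434.83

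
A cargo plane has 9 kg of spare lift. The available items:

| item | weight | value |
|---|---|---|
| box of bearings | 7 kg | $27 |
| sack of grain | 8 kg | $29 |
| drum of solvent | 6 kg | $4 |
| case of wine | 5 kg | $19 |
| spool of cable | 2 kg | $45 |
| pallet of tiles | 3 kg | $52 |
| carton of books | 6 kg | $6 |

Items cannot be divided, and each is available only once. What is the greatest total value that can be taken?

This is a 0/1 knapsack; check combinations near the capacity.
- spool of cable+pallet of tiles: weight 2+3=5, value 45+52=97
- box of bearings+spool of cable: weight 7+2=9, value 27+45=72
- case of wine+pallet of tiles: weight 5+3=8, value 19+52=71
- case of wine+spool of cable: weight 5+2=7, value 19+45=64
- pallet of tiles+carton of books: weight 3+6=9, value 52+6=58
Best: $97.

$97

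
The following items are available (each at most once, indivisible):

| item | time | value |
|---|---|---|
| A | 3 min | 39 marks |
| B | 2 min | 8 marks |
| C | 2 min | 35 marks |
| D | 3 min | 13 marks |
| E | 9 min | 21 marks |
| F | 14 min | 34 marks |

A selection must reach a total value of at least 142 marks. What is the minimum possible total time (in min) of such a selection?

31

Subsets with value ≥ 142, sorted by total time:
- A+C+D+E+F: time 31, value 142
- A+B+C+D+E+F: time 33, value 150
Minimum time: 31 min.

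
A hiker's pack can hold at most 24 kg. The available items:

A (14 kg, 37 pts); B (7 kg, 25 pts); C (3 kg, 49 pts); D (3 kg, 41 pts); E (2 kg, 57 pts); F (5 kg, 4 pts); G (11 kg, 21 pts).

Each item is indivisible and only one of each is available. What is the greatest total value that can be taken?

Check high-value combinations within 24 kg:
- A+C+D+E: weight 14+3+3+2=22, value 37+49+41+57=184
- B+C+D+E+F: weight 7+3+3+2+5=20, value 25+49+41+57+4=176
- B+C+D+E: weight 7+3+3+2=15, value 25+49+41+57=172
- C+D+E+F+G: weight 3+3+2+5+11=24, value 49+41+57+4+21=172
- C+D+E+G: weight 3+3+2+11=19, value 49+41+57+21=168
Best: 184 pts.

184 pts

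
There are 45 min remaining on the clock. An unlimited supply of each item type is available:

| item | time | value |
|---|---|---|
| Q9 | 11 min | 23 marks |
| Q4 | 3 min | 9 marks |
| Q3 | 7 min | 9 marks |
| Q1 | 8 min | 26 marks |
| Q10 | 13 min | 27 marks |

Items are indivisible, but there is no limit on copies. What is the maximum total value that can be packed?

141 marks

Best value-per-unit is Q1 at 26/8; filling with it alone gives 5×26 = 130.
Optimal mix: 7×Q4 + 3×Q1 → time 45, value 141.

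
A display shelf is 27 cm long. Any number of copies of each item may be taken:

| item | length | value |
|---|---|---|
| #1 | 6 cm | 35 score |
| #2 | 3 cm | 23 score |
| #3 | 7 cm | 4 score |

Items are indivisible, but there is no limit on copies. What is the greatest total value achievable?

Best value-per-unit is #2 at 23/3, and filling with it alone uses length 9×3=27. No mix of the others beats 9×23 = 207.

207 score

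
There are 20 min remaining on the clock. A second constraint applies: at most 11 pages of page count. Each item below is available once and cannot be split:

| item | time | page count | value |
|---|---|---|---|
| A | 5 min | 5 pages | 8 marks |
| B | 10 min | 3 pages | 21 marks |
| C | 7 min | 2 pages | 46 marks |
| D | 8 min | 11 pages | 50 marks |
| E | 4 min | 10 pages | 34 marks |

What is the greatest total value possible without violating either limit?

67 marks

Feasible sets respecting both limits:
- B+C: time 17, page count 5, value 67
- A+C: time 12, page count 7, value 54
- D: time 8, page count 11, value 50
Best: 67 marks.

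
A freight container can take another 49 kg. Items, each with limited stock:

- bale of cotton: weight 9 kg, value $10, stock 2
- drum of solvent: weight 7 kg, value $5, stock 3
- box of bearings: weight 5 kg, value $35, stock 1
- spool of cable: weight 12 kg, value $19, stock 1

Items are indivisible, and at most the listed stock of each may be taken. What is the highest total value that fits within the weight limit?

Best selections within weight 49 and stock limits:
- 2×bale of cotton + 2×drum of solvent + 1×box of bearings + 1×spool of cable: weight 49, value 84
- 2×bale of cotton + 1×drum of solvent + 1×box of bearings + 1×spool of cable: weight 42, value 79
Best: $84.

$84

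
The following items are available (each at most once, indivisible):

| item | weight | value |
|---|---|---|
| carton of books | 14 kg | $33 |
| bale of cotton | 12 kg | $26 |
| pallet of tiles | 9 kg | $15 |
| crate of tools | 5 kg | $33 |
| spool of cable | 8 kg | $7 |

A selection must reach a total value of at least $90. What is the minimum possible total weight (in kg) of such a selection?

Subsets with value ≥ 90, sorted by total weight:
- carton of books+bale of cotton+crate of tools: weight 31, value 92
- carton of books+bale of cotton+crate of tools+spool of cable: weight 39, value 99
- carton of books+bale of cotton+pallet of tiles+crate of tools: weight 40, value 107
- carton of books+bale of cotton+pallet of tiles+crate of tools+spool of cable: weight 48, value 114
Minimum weight: 31 kg.

31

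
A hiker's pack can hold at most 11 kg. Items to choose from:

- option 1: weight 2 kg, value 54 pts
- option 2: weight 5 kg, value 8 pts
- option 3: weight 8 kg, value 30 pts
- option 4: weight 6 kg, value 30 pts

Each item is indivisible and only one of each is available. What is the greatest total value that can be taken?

84 pts

Check high-value combinations within 11 kg:
- option 1+option 4: weight 2+6=8, value 54+30=84
- option 1+option 3: weight 2+8=10, value 54+30=84
- option 1+option 2: weight 2+5=7, value 54+8=62
- option 1: weight 2, value 54
- option 2+option 4: weight 5+6=11, value 8+30=38
Best: 84 pts.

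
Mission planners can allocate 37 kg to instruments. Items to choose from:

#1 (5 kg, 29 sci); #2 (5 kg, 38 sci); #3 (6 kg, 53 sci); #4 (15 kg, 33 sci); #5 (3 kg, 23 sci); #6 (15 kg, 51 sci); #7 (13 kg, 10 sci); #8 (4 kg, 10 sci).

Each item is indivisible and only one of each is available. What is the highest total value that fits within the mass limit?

Check high-value combinations within 37 kg:
- #1+#2+#3+#5+#6: mass 5+5+6+3+15=34, value 29+38+53+23+51=194
- #1+#2+#3+#6+#8: mass 5+5+6+15+4=35, value 29+38+53+51+10=181
- #1+#2+#3+#4+#5: mass 5+5+6+15+3=34, value 29+38+53+33+23=176
Best: 194 sci.

194 sci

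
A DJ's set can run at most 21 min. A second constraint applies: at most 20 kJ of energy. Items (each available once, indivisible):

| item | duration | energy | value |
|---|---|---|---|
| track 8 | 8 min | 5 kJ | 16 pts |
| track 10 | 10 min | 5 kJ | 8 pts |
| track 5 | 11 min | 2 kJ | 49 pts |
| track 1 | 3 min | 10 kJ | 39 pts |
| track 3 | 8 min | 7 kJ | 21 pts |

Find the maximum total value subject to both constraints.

88 pts

Feasible sets respecting both limits:
- track 5+track 1: duration 14, energy 12, value 88
- track 5+track 3: duration 19, energy 9, value 70
- track 8+track 5: duration 19, energy 7, value 65
- track 8+track 10+track 1: duration 21, energy 20, value 63
Best: 88 pts.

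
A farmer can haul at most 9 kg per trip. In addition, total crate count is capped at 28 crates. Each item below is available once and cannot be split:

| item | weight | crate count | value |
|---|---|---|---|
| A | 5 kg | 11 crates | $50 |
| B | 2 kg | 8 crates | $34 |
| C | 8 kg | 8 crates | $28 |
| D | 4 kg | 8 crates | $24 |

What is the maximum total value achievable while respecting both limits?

Feasible sets respecting both limits:
- A+B: weight 7, crate count 19, value 84
- A+D: weight 9, crate count 19, value 74
- B+D: weight 6, crate count 16, value 58
Best: $84.

$84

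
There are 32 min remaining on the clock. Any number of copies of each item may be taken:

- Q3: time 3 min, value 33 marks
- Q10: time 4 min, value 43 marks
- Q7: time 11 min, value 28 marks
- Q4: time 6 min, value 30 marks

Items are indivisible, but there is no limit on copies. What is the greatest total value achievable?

Best value-per-unit is Q3 at 33/3; filling with it alone gives 10×33 = 330.
Optimal mix: 8×Q3 + 2×Q10 → time 32, value 350.

350 marks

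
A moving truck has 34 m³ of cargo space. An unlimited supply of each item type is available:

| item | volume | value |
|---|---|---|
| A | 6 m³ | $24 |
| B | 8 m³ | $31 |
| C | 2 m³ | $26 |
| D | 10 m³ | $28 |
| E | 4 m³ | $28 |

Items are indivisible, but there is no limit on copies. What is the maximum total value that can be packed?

$442

Best value-per-unit is C at 26/2, and filling with it alone uses volume 17×2=34. No mix of the others beats 17×26 = 442.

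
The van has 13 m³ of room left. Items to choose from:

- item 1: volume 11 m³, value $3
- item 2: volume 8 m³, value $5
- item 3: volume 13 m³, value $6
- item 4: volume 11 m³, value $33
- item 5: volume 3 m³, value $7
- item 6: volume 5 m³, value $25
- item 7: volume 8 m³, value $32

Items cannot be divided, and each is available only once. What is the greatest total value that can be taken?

Check high-value combinations within 13 m³:
- item 6+item 7: volume 5+8=13, value 25+32=57
- item 5+item 7: volume 3+8=11, value 7+32=39
- item 4: volume 11, value 33
- item 5+item 6: volume 3+5=8, value 7+25=32
- item 7: volume 8, value 32
Best: $57.

$57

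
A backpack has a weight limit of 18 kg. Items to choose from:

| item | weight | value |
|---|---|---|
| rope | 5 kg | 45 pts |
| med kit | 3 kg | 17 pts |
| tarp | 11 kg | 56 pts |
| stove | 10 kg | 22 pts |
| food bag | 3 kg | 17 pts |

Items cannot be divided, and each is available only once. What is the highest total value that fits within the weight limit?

Check high-value combinations within 18 kg:
- rope+tarp: weight 5+11=16, value 45+56=101
- med kit+tarp+food bag: weight 3+11+3=17, value 17+56+17=90
- rope+med kit+stove: weight 5+3+10=18, value 45+17+22=84
- rope+stove+food bag: weight 5+10+3=18, value 45+22+17=84
- rope+med kit+food bag: weight 5+3+3=11, value 45+17+17=79
Best: 101 pts.

101 pts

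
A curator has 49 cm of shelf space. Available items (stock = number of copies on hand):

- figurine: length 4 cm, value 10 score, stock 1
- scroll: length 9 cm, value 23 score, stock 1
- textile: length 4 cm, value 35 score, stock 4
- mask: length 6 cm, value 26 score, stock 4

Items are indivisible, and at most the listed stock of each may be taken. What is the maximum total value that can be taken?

Top feasible selections:
- 1×scroll + 4×textile + 4×mask: length 49, value 267
- 1×figurine + 4×textile + 4×mask: length 44, value 254
Best: 267 score.

267 score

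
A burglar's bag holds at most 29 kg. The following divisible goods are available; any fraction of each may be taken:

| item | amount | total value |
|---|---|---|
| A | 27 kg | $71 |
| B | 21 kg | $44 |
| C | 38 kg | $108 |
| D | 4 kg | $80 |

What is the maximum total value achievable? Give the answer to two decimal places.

151.05

Take in order of value per unit:
- D (80/4 per unit): all 4 → value 80, running total 80.00
- C (108/38 per unit): 25 of 38 → value 25×108/38 = 71.0526, running total 151.05
Total 151.05.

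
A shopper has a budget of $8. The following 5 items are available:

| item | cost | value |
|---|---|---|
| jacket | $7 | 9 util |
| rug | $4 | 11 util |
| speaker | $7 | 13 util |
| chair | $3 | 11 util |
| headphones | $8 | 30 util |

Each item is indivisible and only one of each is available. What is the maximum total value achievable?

30 util

Check high-value combinations within $8:
- headphones: cost 8, value 30
- rug+chair: cost 4+3=7, value 11+11=22
- speaker: cost 7, value 13
- chair: cost 3, value 11
Best: 30 util.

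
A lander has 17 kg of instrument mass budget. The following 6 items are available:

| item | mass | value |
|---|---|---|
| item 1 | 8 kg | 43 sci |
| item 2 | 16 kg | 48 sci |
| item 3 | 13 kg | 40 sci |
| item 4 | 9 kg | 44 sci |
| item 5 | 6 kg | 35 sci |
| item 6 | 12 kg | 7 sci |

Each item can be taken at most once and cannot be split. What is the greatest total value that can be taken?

87 sci

This is a 0/1 knapsack; check combinations near the capacity.
- item 1+item 4: mass 8+9=17, value 43+44=87
- item 4+item 5: mass 9+6=15, value 44+35=79
- item 1+item 5: mass 8+6=14, value 43+35=78
- item 2: mass 16, value 48
Best: 87 sci.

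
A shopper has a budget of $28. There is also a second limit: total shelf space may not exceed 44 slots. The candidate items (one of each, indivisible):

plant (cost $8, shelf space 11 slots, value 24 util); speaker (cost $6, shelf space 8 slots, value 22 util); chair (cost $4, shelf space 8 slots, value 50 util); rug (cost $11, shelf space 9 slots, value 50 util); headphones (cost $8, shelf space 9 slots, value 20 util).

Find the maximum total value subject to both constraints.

Feasible sets respecting both limits:
- plant+chair+rug: cost 23, shelf space 28, value 124
- speaker+chair+rug: cost 21, shelf space 25, value 122
- chair+rug+headphones: cost 23, shelf space 26, value 120
Best: 124 util.

124 util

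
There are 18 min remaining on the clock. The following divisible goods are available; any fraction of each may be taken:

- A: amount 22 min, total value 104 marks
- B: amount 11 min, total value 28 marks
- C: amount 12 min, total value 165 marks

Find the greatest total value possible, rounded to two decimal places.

Take in order of value per unit:
- C (165/12 per unit): all 12 → value 165, running total 165.00
- A (104/22 per unit): 6 of 22 → value 6×104/22 = 28.3636, running total 193.36
Total 193.36.

193.36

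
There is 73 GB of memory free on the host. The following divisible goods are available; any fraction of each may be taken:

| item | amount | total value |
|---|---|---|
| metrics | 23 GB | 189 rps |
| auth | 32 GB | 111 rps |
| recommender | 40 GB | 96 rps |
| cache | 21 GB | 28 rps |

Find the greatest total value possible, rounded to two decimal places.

Take in order of value per unit:
- metrics (189/23 per unit): all 23 → value 189, running total 189.00
- auth (111/32 per unit): all 32 → value 111, running total 300.00
- recommender (96/40 per unit): 18 of 40 → value 18×96/40 = 43.2000, running total 343.20
Total 343.20.

343.20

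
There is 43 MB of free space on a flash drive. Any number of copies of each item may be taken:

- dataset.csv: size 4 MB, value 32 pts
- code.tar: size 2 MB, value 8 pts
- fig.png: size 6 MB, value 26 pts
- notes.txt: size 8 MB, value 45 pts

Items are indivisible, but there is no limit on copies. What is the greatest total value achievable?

328 pts

Best value-per-unit is dataset.csv at 32/4; filling with it alone gives 10×32 = 320.
Optimal mix: 10×dataset.csv + 1×code.tar → size 42, value 328.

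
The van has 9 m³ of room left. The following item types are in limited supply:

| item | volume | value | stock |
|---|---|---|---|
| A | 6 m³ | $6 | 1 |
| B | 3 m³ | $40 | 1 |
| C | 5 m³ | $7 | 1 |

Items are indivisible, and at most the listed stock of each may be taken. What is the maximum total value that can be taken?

$47

Top feasible selections:
- 1×B + 1×C: volume 8, value 47
- 1×A + 1×B: volume 9, value 46
- 1×B: volume 3, value 40
- 1×C: volume 5, value 7
Best: $47.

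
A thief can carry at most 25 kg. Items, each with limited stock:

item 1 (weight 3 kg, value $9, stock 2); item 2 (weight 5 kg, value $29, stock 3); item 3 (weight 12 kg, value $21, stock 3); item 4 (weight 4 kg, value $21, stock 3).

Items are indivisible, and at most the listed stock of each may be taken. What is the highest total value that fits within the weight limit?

Top feasible selections:
- 1×item 1 + 2×item 2 + 3×item 4: weight 25, value 130
- 3×item 2 + 2×item 4: weight 23, value 129
Best: $130.

$130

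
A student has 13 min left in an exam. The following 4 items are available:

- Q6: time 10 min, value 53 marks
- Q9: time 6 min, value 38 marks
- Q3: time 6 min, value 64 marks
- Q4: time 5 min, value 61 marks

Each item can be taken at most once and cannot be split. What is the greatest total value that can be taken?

This is a 0/1 knapsack; check combinations near the capacity.
- Q3+Q4: time 6+5=11, value 64+61=125
- Q9+Q3: time 6+6=12, value 38+64=102
- Q9+Q4: time 6+5=11, value 38+61=99
Best: 125 marks.

125 marks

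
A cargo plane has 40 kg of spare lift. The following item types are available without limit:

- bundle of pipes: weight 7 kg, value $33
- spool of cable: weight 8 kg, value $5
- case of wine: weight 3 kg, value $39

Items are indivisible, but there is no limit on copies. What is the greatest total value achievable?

$507

Best value-per-unit is case of wine at 39/3, and filling with it alone uses weight 13×3=39. No mix of the others beats 13×39 = 507.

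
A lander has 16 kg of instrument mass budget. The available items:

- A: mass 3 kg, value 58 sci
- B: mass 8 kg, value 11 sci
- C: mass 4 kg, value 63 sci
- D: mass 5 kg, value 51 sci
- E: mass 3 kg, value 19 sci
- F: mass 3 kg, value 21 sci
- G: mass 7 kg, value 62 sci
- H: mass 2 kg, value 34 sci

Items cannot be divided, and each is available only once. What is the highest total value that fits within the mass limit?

217 sci

This is a 0/1 knapsack; check combinations near the capacity.
- A+C+G+H: mass 3+4+7+2=16, value 58+63+62+34=217
- A+C+D+H: mass 3+4+5+2=14, value 58+63+51+34=206
- A+C+E+F+H: mass 3+4+3+3+2=15, value 58+63+19+21+34=195
- A+C+D+F: mass 3+4+5+3=15, value 58+63+51+21=193
Best: 217 sci.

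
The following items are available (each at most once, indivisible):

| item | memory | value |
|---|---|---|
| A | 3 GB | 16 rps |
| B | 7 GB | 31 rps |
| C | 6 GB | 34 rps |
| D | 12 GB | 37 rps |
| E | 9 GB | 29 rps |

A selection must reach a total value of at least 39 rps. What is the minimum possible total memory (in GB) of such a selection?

Subsets with value ≥ 39, sorted by total memory:
- A+C: memory 9, value 50
- A+B: memory 10, value 47
- A+E: memory 12, value 45
- B+C: memory 13, value 65
Minimum memory: 9 GB.

9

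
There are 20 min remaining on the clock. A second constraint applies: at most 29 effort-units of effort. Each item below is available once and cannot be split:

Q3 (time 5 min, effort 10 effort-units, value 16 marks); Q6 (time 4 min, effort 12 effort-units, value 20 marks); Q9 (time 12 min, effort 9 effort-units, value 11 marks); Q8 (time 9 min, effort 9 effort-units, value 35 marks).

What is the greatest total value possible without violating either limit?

Feasible sets respecting both limits:
- Q6+Q8: time 13, effort 21, value 55
- Q3+Q8: time 14, effort 19, value 51
- Q3+Q6: time 9, effort 22, value 36
Best: 55 marks.

55 marks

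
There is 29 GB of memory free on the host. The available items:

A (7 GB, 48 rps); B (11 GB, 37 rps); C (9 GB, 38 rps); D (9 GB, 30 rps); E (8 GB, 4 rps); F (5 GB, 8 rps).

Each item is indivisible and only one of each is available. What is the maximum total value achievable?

Check high-value combinations within 29 GB:
- A+B+C: memory 7+11+9=27, value 48+37+38=123
- A+C+D: memory 7+9+9=25, value 48+38+30=116
- A+B+D: memory 7+11+9=27, value 48+37+30=115
- B+C+D: memory 11+9+9=29, value 37+38+30=105
- A+C+E+F: memory 7+9+8+5=29, value 48+38+4+8=98
Best: 123 rps.

123 rps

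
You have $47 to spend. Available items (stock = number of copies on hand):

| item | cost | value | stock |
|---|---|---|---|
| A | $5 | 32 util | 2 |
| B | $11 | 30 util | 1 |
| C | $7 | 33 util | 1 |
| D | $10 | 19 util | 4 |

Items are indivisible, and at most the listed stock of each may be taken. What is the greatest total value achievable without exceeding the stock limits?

154 util

Top feasible selections:
- 2×A + 1×C + 3×D: cost 47, value 154
- 2×A + 1×B + 1×C + 1×D: cost 38, value 146
- 2×A + 1×C + 2×D: cost 37, value 135
- 1×A + 1×B + 1×C + 2×D: cost 43, value 133
Best: 154 util.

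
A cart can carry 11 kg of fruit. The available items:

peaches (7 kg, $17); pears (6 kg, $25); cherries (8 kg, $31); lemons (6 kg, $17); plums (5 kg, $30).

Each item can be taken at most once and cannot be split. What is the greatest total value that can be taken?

This is a 0/1 knapsack; check combinations near the capacity.
- pears+plums: weight 6+5=11, value 25+30=55
- lemons+plums: weight 6+5=11, value 17+30=47
- cherries: weight 8, value 31
- plums: weight 5, value 30
Best: $55.

$55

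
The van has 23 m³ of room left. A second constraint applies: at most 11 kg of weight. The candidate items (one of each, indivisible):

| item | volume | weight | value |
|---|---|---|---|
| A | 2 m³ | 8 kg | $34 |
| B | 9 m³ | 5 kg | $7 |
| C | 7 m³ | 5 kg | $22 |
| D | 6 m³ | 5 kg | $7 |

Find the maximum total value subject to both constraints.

$34

Feasible sets respecting both limits:
- A: volume 2, weight 8, value 34
- B+C: volume 16, weight 10, value 29
- C+D: volume 13, weight 10, value 29
Best: $34.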